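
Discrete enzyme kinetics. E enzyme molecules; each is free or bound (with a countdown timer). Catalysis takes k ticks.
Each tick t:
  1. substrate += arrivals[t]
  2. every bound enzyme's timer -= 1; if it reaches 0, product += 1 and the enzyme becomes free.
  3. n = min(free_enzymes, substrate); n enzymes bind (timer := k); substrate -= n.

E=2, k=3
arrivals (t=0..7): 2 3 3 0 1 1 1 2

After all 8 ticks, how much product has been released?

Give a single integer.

Answer: 4

Derivation:
t=0: arr=2 -> substrate=0 bound=2 product=0
t=1: arr=3 -> substrate=3 bound=2 product=0
t=2: arr=3 -> substrate=6 bound=2 product=0
t=3: arr=0 -> substrate=4 bound=2 product=2
t=4: arr=1 -> substrate=5 bound=2 product=2
t=5: arr=1 -> substrate=6 bound=2 product=2
t=6: arr=1 -> substrate=5 bound=2 product=4
t=7: arr=2 -> substrate=7 bound=2 product=4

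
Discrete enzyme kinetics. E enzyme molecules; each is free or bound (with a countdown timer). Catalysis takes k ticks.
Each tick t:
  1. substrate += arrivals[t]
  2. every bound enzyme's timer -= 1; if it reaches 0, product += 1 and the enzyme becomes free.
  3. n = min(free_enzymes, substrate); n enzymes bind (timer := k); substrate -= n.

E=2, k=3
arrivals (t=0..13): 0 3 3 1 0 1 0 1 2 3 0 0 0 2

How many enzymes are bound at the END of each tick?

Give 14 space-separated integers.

t=0: arr=0 -> substrate=0 bound=0 product=0
t=1: arr=3 -> substrate=1 bound=2 product=0
t=2: arr=3 -> substrate=4 bound=2 product=0
t=3: arr=1 -> substrate=5 bound=2 product=0
t=4: arr=0 -> substrate=3 bound=2 product=2
t=5: arr=1 -> substrate=4 bound=2 product=2
t=6: arr=0 -> substrate=4 bound=2 product=2
t=7: arr=1 -> substrate=3 bound=2 product=4
t=8: arr=2 -> substrate=5 bound=2 product=4
t=9: arr=3 -> substrate=8 bound=2 product=4
t=10: arr=0 -> substrate=6 bound=2 product=6
t=11: arr=0 -> substrate=6 bound=2 product=6
t=12: arr=0 -> substrate=6 bound=2 product=6
t=13: arr=2 -> substrate=6 bound=2 product=8

Answer: 0 2 2 2 2 2 2 2 2 2 2 2 2 2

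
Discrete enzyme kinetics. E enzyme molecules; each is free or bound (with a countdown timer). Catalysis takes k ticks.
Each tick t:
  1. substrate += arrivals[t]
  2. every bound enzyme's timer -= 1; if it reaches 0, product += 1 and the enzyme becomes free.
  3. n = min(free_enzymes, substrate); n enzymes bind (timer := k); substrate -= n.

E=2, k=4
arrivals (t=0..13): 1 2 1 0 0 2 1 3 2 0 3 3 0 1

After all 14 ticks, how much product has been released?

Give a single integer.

t=0: arr=1 -> substrate=0 bound=1 product=0
t=1: arr=2 -> substrate=1 bound=2 product=0
t=2: arr=1 -> substrate=2 bound=2 product=0
t=3: arr=0 -> substrate=2 bound=2 product=0
t=4: arr=0 -> substrate=1 bound=2 product=1
t=5: arr=2 -> substrate=2 bound=2 product=2
t=6: arr=1 -> substrate=3 bound=2 product=2
t=7: arr=3 -> substrate=6 bound=2 product=2
t=8: arr=2 -> substrate=7 bound=2 product=3
t=9: arr=0 -> substrate=6 bound=2 product=4
t=10: arr=3 -> substrate=9 bound=2 product=4
t=11: arr=3 -> substrate=12 bound=2 product=4
t=12: arr=0 -> substrate=11 bound=2 product=5
t=13: arr=1 -> substrate=11 bound=2 product=6

Answer: 6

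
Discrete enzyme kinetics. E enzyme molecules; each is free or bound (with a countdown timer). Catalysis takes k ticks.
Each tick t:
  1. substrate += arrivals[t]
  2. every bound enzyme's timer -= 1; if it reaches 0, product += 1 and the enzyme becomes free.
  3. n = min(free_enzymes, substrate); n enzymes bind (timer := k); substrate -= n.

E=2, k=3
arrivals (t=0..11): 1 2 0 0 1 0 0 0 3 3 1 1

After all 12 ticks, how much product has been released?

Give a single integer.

Answer: 6

Derivation:
t=0: arr=1 -> substrate=0 bound=1 product=0
t=1: arr=2 -> substrate=1 bound=2 product=0
t=2: arr=0 -> substrate=1 bound=2 product=0
t=3: arr=0 -> substrate=0 bound=2 product=1
t=4: arr=1 -> substrate=0 bound=2 product=2
t=5: arr=0 -> substrate=0 bound=2 product=2
t=6: arr=0 -> substrate=0 bound=1 product=3
t=7: arr=0 -> substrate=0 bound=0 product=4
t=8: arr=3 -> substrate=1 bound=2 product=4
t=9: arr=3 -> substrate=4 bound=2 product=4
t=10: arr=1 -> substrate=5 bound=2 product=4
t=11: arr=1 -> substrate=4 bound=2 product=6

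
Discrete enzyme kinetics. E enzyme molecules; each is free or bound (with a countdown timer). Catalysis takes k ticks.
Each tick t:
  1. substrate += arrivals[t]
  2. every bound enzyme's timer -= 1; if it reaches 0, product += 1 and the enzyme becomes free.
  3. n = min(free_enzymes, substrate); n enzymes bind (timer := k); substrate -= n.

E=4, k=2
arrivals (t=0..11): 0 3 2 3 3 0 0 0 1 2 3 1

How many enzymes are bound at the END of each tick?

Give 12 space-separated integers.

t=0: arr=0 -> substrate=0 bound=0 product=0
t=1: arr=3 -> substrate=0 bound=3 product=0
t=2: arr=2 -> substrate=1 bound=4 product=0
t=3: arr=3 -> substrate=1 bound=4 product=3
t=4: arr=3 -> substrate=3 bound=4 product=4
t=5: arr=0 -> substrate=0 bound=4 product=7
t=6: arr=0 -> substrate=0 bound=3 product=8
t=7: arr=0 -> substrate=0 bound=0 product=11
t=8: arr=1 -> substrate=0 bound=1 product=11
t=9: arr=2 -> substrate=0 bound=3 product=11
t=10: arr=3 -> substrate=1 bound=4 product=12
t=11: arr=1 -> substrate=0 bound=4 product=14

Answer: 0 3 4 4 4 4 3 0 1 3 4 4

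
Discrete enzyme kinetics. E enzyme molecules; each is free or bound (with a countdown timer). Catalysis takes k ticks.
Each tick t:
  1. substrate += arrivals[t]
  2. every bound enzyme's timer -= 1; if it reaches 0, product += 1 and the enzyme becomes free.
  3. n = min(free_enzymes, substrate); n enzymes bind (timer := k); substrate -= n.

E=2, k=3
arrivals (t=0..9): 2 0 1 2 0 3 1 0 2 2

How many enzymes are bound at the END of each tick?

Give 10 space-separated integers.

t=0: arr=2 -> substrate=0 bound=2 product=0
t=1: arr=0 -> substrate=0 bound=2 product=0
t=2: arr=1 -> substrate=1 bound=2 product=0
t=3: arr=2 -> substrate=1 bound=2 product=2
t=4: arr=0 -> substrate=1 bound=2 product=2
t=5: arr=3 -> substrate=4 bound=2 product=2
t=6: arr=1 -> substrate=3 bound=2 product=4
t=7: arr=0 -> substrate=3 bound=2 product=4
t=8: arr=2 -> substrate=5 bound=2 product=4
t=9: arr=2 -> substrate=5 bound=2 product=6

Answer: 2 2 2 2 2 2 2 2 2 2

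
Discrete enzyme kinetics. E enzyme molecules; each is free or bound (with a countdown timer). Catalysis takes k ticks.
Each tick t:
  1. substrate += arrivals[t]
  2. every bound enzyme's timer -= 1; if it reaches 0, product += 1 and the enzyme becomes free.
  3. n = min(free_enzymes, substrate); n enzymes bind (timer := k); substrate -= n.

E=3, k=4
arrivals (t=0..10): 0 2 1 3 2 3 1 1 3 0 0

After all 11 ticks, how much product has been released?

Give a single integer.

Answer: 6

Derivation:
t=0: arr=0 -> substrate=0 bound=0 product=0
t=1: arr=2 -> substrate=0 bound=2 product=0
t=2: arr=1 -> substrate=0 bound=3 product=0
t=3: arr=3 -> substrate=3 bound=3 product=0
t=4: arr=2 -> substrate=5 bound=3 product=0
t=5: arr=3 -> substrate=6 bound=3 product=2
t=6: arr=1 -> substrate=6 bound=3 product=3
t=7: arr=1 -> substrate=7 bound=3 product=3
t=8: arr=3 -> substrate=10 bound=3 product=3
t=9: arr=0 -> substrate=8 bound=3 product=5
t=10: arr=0 -> substrate=7 bound=3 product=6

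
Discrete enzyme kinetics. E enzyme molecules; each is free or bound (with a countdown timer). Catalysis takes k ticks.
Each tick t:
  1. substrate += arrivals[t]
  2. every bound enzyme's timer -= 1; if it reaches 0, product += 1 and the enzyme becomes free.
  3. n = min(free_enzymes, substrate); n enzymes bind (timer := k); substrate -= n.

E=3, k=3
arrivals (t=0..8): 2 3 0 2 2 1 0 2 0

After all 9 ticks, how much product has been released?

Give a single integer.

Answer: 6

Derivation:
t=0: arr=2 -> substrate=0 bound=2 product=0
t=1: arr=3 -> substrate=2 bound=3 product=0
t=2: arr=0 -> substrate=2 bound=3 product=0
t=3: arr=2 -> substrate=2 bound=3 product=2
t=4: arr=2 -> substrate=3 bound=3 product=3
t=5: arr=1 -> substrate=4 bound=3 product=3
t=6: arr=0 -> substrate=2 bound=3 product=5
t=7: arr=2 -> substrate=3 bound=3 product=6
t=8: arr=0 -> substrate=3 bound=3 product=6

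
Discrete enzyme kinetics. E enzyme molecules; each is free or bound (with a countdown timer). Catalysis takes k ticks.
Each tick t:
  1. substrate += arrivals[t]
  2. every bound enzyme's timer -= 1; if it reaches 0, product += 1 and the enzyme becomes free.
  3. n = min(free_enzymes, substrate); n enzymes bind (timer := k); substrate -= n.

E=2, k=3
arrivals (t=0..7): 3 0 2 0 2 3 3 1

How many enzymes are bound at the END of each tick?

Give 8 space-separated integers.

t=0: arr=3 -> substrate=1 bound=2 product=0
t=1: arr=0 -> substrate=1 bound=2 product=0
t=2: arr=2 -> substrate=3 bound=2 product=0
t=3: arr=0 -> substrate=1 bound=2 product=2
t=4: arr=2 -> substrate=3 bound=2 product=2
t=5: arr=3 -> substrate=6 bound=2 product=2
t=6: arr=3 -> substrate=7 bound=2 product=4
t=7: arr=1 -> substrate=8 bound=2 product=4

Answer: 2 2 2 2 2 2 2 2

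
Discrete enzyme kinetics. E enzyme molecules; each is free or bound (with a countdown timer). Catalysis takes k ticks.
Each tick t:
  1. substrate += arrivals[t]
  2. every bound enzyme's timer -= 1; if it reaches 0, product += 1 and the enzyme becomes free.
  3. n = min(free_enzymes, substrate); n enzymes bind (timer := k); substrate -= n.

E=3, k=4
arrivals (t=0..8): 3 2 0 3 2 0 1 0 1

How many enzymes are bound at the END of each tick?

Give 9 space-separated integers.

Answer: 3 3 3 3 3 3 3 3 3

Derivation:
t=0: arr=3 -> substrate=0 bound=3 product=0
t=1: arr=2 -> substrate=2 bound=3 product=0
t=2: arr=0 -> substrate=2 bound=3 product=0
t=3: arr=3 -> substrate=5 bound=3 product=0
t=4: arr=2 -> substrate=4 bound=3 product=3
t=5: arr=0 -> substrate=4 bound=3 product=3
t=6: arr=1 -> substrate=5 bound=3 product=3
t=7: arr=0 -> substrate=5 bound=3 product=3
t=8: arr=1 -> substrate=3 bound=3 product=6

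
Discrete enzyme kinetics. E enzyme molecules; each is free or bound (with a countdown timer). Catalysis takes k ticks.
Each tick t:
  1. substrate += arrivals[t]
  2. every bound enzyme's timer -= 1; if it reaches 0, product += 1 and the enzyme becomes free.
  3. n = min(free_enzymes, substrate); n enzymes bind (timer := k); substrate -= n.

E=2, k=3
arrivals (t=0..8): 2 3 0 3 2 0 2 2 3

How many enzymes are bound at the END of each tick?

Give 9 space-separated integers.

t=0: arr=2 -> substrate=0 bound=2 product=0
t=1: arr=3 -> substrate=3 bound=2 product=0
t=2: arr=0 -> substrate=3 bound=2 product=0
t=3: arr=3 -> substrate=4 bound=2 product=2
t=4: arr=2 -> substrate=6 bound=2 product=2
t=5: arr=0 -> substrate=6 bound=2 product=2
t=6: arr=2 -> substrate=6 bound=2 product=4
t=7: arr=2 -> substrate=8 bound=2 product=4
t=8: arr=3 -> substrate=11 bound=2 product=4

Answer: 2 2 2 2 2 2 2 2 2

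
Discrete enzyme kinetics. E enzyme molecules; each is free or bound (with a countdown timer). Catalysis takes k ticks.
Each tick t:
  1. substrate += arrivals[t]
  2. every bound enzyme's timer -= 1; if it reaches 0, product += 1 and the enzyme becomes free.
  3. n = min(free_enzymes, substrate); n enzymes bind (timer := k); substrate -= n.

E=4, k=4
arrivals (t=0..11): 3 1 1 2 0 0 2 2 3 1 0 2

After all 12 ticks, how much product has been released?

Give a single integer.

Answer: 8

Derivation:
t=0: arr=3 -> substrate=0 bound=3 product=0
t=1: arr=1 -> substrate=0 bound=4 product=0
t=2: arr=1 -> substrate=1 bound=4 product=0
t=3: arr=2 -> substrate=3 bound=4 product=0
t=4: arr=0 -> substrate=0 bound=4 product=3
t=5: arr=0 -> substrate=0 bound=3 product=4
t=6: arr=2 -> substrate=1 bound=4 product=4
t=7: arr=2 -> substrate=3 bound=4 product=4
t=8: arr=3 -> substrate=3 bound=4 product=7
t=9: arr=1 -> substrate=4 bound=4 product=7
t=10: arr=0 -> substrate=3 bound=4 product=8
t=11: arr=2 -> substrate=5 bound=4 product=8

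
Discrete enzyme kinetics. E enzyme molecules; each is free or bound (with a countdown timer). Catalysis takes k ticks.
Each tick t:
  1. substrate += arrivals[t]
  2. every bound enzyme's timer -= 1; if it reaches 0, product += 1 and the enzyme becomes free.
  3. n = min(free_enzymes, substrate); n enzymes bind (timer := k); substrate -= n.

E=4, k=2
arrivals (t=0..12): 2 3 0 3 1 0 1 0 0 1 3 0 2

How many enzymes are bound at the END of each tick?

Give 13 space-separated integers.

t=0: arr=2 -> substrate=0 bound=2 product=0
t=1: arr=3 -> substrate=1 bound=4 product=0
t=2: arr=0 -> substrate=0 bound=3 product=2
t=3: arr=3 -> substrate=0 bound=4 product=4
t=4: arr=1 -> substrate=0 bound=4 product=5
t=5: arr=0 -> substrate=0 bound=1 product=8
t=6: arr=1 -> substrate=0 bound=1 product=9
t=7: arr=0 -> substrate=0 bound=1 product=9
t=8: arr=0 -> substrate=0 bound=0 product=10
t=9: arr=1 -> substrate=0 bound=1 product=10
t=10: arr=3 -> substrate=0 bound=4 product=10
t=11: arr=0 -> substrate=0 bound=3 product=11
t=12: arr=2 -> substrate=0 bound=2 product=14

Answer: 2 4 3 4 4 1 1 1 0 1 4 3 2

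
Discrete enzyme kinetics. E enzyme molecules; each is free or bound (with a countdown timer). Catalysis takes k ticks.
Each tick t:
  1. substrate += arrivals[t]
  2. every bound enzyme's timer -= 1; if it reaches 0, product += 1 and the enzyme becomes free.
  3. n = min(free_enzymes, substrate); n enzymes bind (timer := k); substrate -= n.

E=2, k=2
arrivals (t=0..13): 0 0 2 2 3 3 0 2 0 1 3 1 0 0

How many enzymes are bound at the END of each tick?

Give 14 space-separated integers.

Answer: 0 0 2 2 2 2 2 2 2 2 2 2 2 2

Derivation:
t=0: arr=0 -> substrate=0 bound=0 product=0
t=1: arr=0 -> substrate=0 bound=0 product=0
t=2: arr=2 -> substrate=0 bound=2 product=0
t=3: arr=2 -> substrate=2 bound=2 product=0
t=4: arr=3 -> substrate=3 bound=2 product=2
t=5: arr=3 -> substrate=6 bound=2 product=2
t=6: arr=0 -> substrate=4 bound=2 product=4
t=7: arr=2 -> substrate=6 bound=2 product=4
t=8: arr=0 -> substrate=4 bound=2 product=6
t=9: arr=1 -> substrate=5 bound=2 product=6
t=10: arr=3 -> substrate=6 bound=2 product=8
t=11: arr=1 -> substrate=7 bound=2 product=8
t=12: arr=0 -> substrate=5 bound=2 product=10
t=13: arr=0 -> substrate=5 bound=2 product=10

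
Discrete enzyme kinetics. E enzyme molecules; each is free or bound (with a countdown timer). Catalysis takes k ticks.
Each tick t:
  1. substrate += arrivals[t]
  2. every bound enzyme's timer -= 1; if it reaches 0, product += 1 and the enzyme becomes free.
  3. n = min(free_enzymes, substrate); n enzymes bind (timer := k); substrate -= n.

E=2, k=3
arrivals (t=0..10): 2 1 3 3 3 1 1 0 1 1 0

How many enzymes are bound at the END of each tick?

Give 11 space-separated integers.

t=0: arr=2 -> substrate=0 bound=2 product=0
t=1: arr=1 -> substrate=1 bound=2 product=0
t=2: arr=3 -> substrate=4 bound=2 product=0
t=3: arr=3 -> substrate=5 bound=2 product=2
t=4: arr=3 -> substrate=8 bound=2 product=2
t=5: arr=1 -> substrate=9 bound=2 product=2
t=6: arr=1 -> substrate=8 bound=2 product=4
t=7: arr=0 -> substrate=8 bound=2 product=4
t=8: arr=1 -> substrate=9 bound=2 product=4
t=9: arr=1 -> substrate=8 bound=2 product=6
t=10: arr=0 -> substrate=8 bound=2 product=6

Answer: 2 2 2 2 2 2 2 2 2 2 2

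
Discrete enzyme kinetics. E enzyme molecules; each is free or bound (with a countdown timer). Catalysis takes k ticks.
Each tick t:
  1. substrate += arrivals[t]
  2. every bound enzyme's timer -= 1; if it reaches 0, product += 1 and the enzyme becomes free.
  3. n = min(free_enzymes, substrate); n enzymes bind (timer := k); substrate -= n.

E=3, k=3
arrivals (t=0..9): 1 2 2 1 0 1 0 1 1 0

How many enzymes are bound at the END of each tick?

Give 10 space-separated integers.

Answer: 1 3 3 3 3 3 3 2 3 2

Derivation:
t=0: arr=1 -> substrate=0 bound=1 product=0
t=1: arr=2 -> substrate=0 bound=3 product=0
t=2: arr=2 -> substrate=2 bound=3 product=0
t=3: arr=1 -> substrate=2 bound=3 product=1
t=4: arr=0 -> substrate=0 bound=3 product=3
t=5: arr=1 -> substrate=1 bound=3 product=3
t=6: arr=0 -> substrate=0 bound=3 product=4
t=7: arr=1 -> substrate=0 bound=2 product=6
t=8: arr=1 -> substrate=0 bound=3 product=6
t=9: arr=0 -> substrate=0 bound=2 product=7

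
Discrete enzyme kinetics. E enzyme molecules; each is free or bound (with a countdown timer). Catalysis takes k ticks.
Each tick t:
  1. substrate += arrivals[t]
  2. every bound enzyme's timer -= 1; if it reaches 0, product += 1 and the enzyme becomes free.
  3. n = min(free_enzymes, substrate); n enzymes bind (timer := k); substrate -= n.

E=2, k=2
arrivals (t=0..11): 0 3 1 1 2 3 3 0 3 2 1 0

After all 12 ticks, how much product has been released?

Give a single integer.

Answer: 10

Derivation:
t=0: arr=0 -> substrate=0 bound=0 product=0
t=1: arr=3 -> substrate=1 bound=2 product=0
t=2: arr=1 -> substrate=2 bound=2 product=0
t=3: arr=1 -> substrate=1 bound=2 product=2
t=4: arr=2 -> substrate=3 bound=2 product=2
t=5: arr=3 -> substrate=4 bound=2 product=4
t=6: arr=3 -> substrate=7 bound=2 product=4
t=7: arr=0 -> substrate=5 bound=2 product=6
t=8: arr=3 -> substrate=8 bound=2 product=6
t=9: arr=2 -> substrate=8 bound=2 product=8
t=10: arr=1 -> substrate=9 bound=2 product=8
t=11: arr=0 -> substrate=7 bound=2 product=10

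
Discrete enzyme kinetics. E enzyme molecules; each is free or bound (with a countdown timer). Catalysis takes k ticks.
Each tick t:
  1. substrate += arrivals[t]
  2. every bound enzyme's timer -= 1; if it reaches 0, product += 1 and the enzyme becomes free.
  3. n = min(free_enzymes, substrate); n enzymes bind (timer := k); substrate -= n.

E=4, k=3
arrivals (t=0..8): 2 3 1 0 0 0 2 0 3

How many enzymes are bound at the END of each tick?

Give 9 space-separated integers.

Answer: 2 4 4 4 2 2 2 2 4

Derivation:
t=0: arr=2 -> substrate=0 bound=2 product=0
t=1: arr=3 -> substrate=1 bound=4 product=0
t=2: arr=1 -> substrate=2 bound=4 product=0
t=3: arr=0 -> substrate=0 bound=4 product=2
t=4: arr=0 -> substrate=0 bound=2 product=4
t=5: arr=0 -> substrate=0 bound=2 product=4
t=6: arr=2 -> substrate=0 bound=2 product=6
t=7: arr=0 -> substrate=0 bound=2 product=6
t=8: arr=3 -> substrate=1 bound=4 product=6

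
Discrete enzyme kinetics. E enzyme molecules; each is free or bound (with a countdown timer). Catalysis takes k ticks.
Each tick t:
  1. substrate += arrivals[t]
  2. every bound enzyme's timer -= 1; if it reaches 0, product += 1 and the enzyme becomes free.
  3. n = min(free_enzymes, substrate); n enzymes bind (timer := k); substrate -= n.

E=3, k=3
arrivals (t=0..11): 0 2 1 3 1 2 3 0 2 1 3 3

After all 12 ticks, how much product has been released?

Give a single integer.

t=0: arr=0 -> substrate=0 bound=0 product=0
t=1: arr=2 -> substrate=0 bound=2 product=0
t=2: arr=1 -> substrate=0 bound=3 product=0
t=3: arr=3 -> substrate=3 bound=3 product=0
t=4: arr=1 -> substrate=2 bound=3 product=2
t=5: arr=2 -> substrate=3 bound=3 product=3
t=6: arr=3 -> substrate=6 bound=3 product=3
t=7: arr=0 -> substrate=4 bound=3 product=5
t=8: arr=2 -> substrate=5 bound=3 product=6
t=9: arr=1 -> substrate=6 bound=3 product=6
t=10: arr=3 -> substrate=7 bound=3 product=8
t=11: arr=3 -> substrate=9 bound=3 product=9

Answer: 9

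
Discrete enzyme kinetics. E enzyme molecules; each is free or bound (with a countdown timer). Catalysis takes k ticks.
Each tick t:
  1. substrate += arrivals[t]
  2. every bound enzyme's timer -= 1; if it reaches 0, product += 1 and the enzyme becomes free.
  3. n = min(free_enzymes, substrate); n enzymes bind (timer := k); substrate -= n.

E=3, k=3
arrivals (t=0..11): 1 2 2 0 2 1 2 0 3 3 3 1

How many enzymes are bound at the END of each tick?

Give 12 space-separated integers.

t=0: arr=1 -> substrate=0 bound=1 product=0
t=1: arr=2 -> substrate=0 bound=3 product=0
t=2: arr=2 -> substrate=2 bound=3 product=0
t=3: arr=0 -> substrate=1 bound=3 product=1
t=4: arr=2 -> substrate=1 bound=3 product=3
t=5: arr=1 -> substrate=2 bound=3 product=3
t=6: arr=2 -> substrate=3 bound=3 product=4
t=7: arr=0 -> substrate=1 bound=3 product=6
t=8: arr=3 -> substrate=4 bound=3 product=6
t=9: arr=3 -> substrate=6 bound=3 product=7
t=10: arr=3 -> substrate=7 bound=3 product=9
t=11: arr=1 -> substrate=8 bound=3 product=9

Answer: 1 3 3 3 3 3 3 3 3 3 3 3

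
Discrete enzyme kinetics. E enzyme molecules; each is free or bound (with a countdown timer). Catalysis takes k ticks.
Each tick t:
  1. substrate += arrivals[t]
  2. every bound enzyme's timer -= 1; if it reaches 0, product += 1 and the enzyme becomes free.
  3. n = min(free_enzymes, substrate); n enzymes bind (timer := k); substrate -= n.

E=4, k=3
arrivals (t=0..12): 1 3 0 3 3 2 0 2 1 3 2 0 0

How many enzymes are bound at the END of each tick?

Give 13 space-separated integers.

Answer: 1 4 4 4 4 4 4 4 4 4 4 4 4

Derivation:
t=0: arr=1 -> substrate=0 bound=1 product=0
t=1: arr=3 -> substrate=0 bound=4 product=0
t=2: arr=0 -> substrate=0 bound=4 product=0
t=3: arr=3 -> substrate=2 bound=4 product=1
t=4: arr=3 -> substrate=2 bound=4 product=4
t=5: arr=2 -> substrate=4 bound=4 product=4
t=6: arr=0 -> substrate=3 bound=4 product=5
t=7: arr=2 -> substrate=2 bound=4 product=8
t=8: arr=1 -> substrate=3 bound=4 product=8
t=9: arr=3 -> substrate=5 bound=4 product=9
t=10: arr=2 -> substrate=4 bound=4 product=12
t=11: arr=0 -> substrate=4 bound=4 product=12
t=12: arr=0 -> substrate=3 bound=4 product=13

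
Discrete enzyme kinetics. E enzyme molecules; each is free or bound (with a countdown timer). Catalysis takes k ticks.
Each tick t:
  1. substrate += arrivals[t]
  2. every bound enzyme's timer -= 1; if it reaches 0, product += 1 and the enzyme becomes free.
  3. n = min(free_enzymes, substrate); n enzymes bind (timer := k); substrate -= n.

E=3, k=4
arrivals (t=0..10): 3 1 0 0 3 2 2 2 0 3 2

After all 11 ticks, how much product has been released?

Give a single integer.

t=0: arr=3 -> substrate=0 bound=3 product=0
t=1: arr=1 -> substrate=1 bound=3 product=0
t=2: arr=0 -> substrate=1 bound=3 product=0
t=3: arr=0 -> substrate=1 bound=3 product=0
t=4: arr=3 -> substrate=1 bound=3 product=3
t=5: arr=2 -> substrate=3 bound=3 product=3
t=6: arr=2 -> substrate=5 bound=3 product=3
t=7: arr=2 -> substrate=7 bound=3 product=3
t=8: arr=0 -> substrate=4 bound=3 product=6
t=9: arr=3 -> substrate=7 bound=3 product=6
t=10: arr=2 -> substrate=9 bound=3 product=6

Answer: 6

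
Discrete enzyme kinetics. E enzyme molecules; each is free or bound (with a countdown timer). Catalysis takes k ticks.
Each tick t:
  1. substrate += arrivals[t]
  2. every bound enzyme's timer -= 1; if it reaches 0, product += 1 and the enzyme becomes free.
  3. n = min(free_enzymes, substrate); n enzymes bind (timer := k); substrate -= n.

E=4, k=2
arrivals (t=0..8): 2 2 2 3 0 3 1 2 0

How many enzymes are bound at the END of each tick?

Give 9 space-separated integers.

Answer: 2 4 4 4 3 4 4 3 2

Derivation:
t=0: arr=2 -> substrate=0 bound=2 product=0
t=1: arr=2 -> substrate=0 bound=4 product=0
t=2: arr=2 -> substrate=0 bound=4 product=2
t=3: arr=3 -> substrate=1 bound=4 product=4
t=4: arr=0 -> substrate=0 bound=3 product=6
t=5: arr=3 -> substrate=0 bound=4 product=8
t=6: arr=1 -> substrate=0 bound=4 product=9
t=7: arr=2 -> substrate=0 bound=3 product=12
t=8: arr=0 -> substrate=0 bound=2 product=13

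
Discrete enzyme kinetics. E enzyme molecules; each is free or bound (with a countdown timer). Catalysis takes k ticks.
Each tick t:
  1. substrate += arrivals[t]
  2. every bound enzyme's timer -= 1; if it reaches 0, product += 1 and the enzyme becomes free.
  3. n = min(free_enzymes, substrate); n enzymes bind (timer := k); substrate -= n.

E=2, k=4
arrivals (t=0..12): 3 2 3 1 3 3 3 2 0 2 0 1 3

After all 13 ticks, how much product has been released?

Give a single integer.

Answer: 6

Derivation:
t=0: arr=3 -> substrate=1 bound=2 product=0
t=1: arr=2 -> substrate=3 bound=2 product=0
t=2: arr=3 -> substrate=6 bound=2 product=0
t=3: arr=1 -> substrate=7 bound=2 product=0
t=4: arr=3 -> substrate=8 bound=2 product=2
t=5: arr=3 -> substrate=11 bound=2 product=2
t=6: arr=3 -> substrate=14 bound=2 product=2
t=7: arr=2 -> substrate=16 bound=2 product=2
t=8: arr=0 -> substrate=14 bound=2 product=4
t=9: arr=2 -> substrate=16 bound=2 product=4
t=10: arr=0 -> substrate=16 bound=2 product=4
t=11: arr=1 -> substrate=17 bound=2 product=4
t=12: arr=3 -> substrate=18 bound=2 product=6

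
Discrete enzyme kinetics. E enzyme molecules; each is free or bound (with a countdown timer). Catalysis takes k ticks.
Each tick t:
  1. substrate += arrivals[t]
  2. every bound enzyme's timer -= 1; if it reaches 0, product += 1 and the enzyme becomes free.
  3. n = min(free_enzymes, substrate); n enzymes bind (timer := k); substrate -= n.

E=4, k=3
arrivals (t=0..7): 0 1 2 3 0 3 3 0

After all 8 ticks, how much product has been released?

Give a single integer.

t=0: arr=0 -> substrate=0 bound=0 product=0
t=1: arr=1 -> substrate=0 bound=1 product=0
t=2: arr=2 -> substrate=0 bound=3 product=0
t=3: arr=3 -> substrate=2 bound=4 product=0
t=4: arr=0 -> substrate=1 bound=4 product=1
t=5: arr=3 -> substrate=2 bound=4 product=3
t=6: arr=3 -> substrate=4 bound=4 product=4
t=7: arr=0 -> substrate=3 bound=4 product=5

Answer: 5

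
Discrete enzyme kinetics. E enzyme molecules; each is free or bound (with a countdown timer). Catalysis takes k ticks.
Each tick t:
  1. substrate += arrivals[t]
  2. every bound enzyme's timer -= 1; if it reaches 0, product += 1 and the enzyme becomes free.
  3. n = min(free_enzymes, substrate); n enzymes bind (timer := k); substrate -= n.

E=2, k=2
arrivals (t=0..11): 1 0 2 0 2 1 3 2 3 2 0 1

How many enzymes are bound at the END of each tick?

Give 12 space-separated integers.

t=0: arr=1 -> substrate=0 bound=1 product=0
t=1: arr=0 -> substrate=0 bound=1 product=0
t=2: arr=2 -> substrate=0 bound=2 product=1
t=3: arr=0 -> substrate=0 bound=2 product=1
t=4: arr=2 -> substrate=0 bound=2 product=3
t=5: arr=1 -> substrate=1 bound=2 product=3
t=6: arr=3 -> substrate=2 bound=2 product=5
t=7: arr=2 -> substrate=4 bound=2 product=5
t=8: arr=3 -> substrate=5 bound=2 product=7
t=9: arr=2 -> substrate=7 bound=2 product=7
t=10: arr=0 -> substrate=5 bound=2 product=9
t=11: arr=1 -> substrate=6 bound=2 product=9

Answer: 1 1 2 2 2 2 2 2 2 2 2 2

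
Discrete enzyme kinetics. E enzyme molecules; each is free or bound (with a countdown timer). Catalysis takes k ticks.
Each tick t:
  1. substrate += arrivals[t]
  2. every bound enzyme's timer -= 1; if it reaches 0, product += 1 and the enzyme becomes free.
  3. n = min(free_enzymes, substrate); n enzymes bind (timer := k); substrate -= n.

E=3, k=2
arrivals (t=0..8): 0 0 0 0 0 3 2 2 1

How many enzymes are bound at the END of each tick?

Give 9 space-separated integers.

t=0: arr=0 -> substrate=0 bound=0 product=0
t=1: arr=0 -> substrate=0 bound=0 product=0
t=2: arr=0 -> substrate=0 bound=0 product=0
t=3: arr=0 -> substrate=0 bound=0 product=0
t=4: arr=0 -> substrate=0 bound=0 product=0
t=5: arr=3 -> substrate=0 bound=3 product=0
t=6: arr=2 -> substrate=2 bound=3 product=0
t=7: arr=2 -> substrate=1 bound=3 product=3
t=8: arr=1 -> substrate=2 bound=3 product=3

Answer: 0 0 0 0 0 3 3 3 3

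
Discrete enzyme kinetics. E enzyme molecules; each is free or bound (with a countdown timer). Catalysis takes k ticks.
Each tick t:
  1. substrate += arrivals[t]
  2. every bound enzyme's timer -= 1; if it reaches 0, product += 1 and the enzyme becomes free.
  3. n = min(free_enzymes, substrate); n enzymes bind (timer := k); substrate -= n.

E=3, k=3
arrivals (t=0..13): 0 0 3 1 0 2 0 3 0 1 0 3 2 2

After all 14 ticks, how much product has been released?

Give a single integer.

t=0: arr=0 -> substrate=0 bound=0 product=0
t=1: arr=0 -> substrate=0 bound=0 product=0
t=2: arr=3 -> substrate=0 bound=3 product=0
t=3: arr=1 -> substrate=1 bound=3 product=0
t=4: arr=0 -> substrate=1 bound=3 product=0
t=5: arr=2 -> substrate=0 bound=3 product=3
t=6: arr=0 -> substrate=0 bound=3 product=3
t=7: arr=3 -> substrate=3 bound=3 product=3
t=8: arr=0 -> substrate=0 bound=3 product=6
t=9: arr=1 -> substrate=1 bound=3 product=6
t=10: arr=0 -> substrate=1 bound=3 product=6
t=11: arr=3 -> substrate=1 bound=3 product=9
t=12: arr=2 -> substrate=3 bound=3 product=9
t=13: arr=2 -> substrate=5 bound=3 product=9

Answer: 9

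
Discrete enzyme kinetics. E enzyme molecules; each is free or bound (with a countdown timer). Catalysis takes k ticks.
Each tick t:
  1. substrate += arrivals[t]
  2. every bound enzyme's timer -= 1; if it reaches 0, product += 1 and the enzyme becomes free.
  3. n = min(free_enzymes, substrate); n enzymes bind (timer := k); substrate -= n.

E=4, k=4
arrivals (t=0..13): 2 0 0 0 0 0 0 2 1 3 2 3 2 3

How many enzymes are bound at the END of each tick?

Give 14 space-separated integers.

t=0: arr=2 -> substrate=0 bound=2 product=0
t=1: arr=0 -> substrate=0 bound=2 product=0
t=2: arr=0 -> substrate=0 bound=2 product=0
t=3: arr=0 -> substrate=0 bound=2 product=0
t=4: arr=0 -> substrate=0 bound=0 product=2
t=5: arr=0 -> substrate=0 bound=0 product=2
t=6: arr=0 -> substrate=0 bound=0 product=2
t=7: arr=2 -> substrate=0 bound=2 product=2
t=8: arr=1 -> substrate=0 bound=3 product=2
t=9: arr=3 -> substrate=2 bound=4 product=2
t=10: arr=2 -> substrate=4 bound=4 product=2
t=11: arr=3 -> substrate=5 bound=4 product=4
t=12: arr=2 -> substrate=6 bound=4 product=5
t=13: arr=3 -> substrate=8 bound=4 product=6

Answer: 2 2 2 2 0 0 0 2 3 4 4 4 4 4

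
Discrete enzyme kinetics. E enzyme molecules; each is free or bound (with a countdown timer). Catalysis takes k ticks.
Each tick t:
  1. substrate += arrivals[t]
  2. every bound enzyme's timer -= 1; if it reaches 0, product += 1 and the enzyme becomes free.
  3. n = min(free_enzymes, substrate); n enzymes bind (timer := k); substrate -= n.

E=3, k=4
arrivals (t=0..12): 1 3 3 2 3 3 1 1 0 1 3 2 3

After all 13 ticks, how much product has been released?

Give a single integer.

t=0: arr=1 -> substrate=0 bound=1 product=0
t=1: arr=3 -> substrate=1 bound=3 product=0
t=2: arr=3 -> substrate=4 bound=3 product=0
t=3: arr=2 -> substrate=6 bound=3 product=0
t=4: arr=3 -> substrate=8 bound=3 product=1
t=5: arr=3 -> substrate=9 bound=3 product=3
t=6: arr=1 -> substrate=10 bound=3 product=3
t=7: arr=1 -> substrate=11 bound=3 product=3
t=8: arr=0 -> substrate=10 bound=3 product=4
t=9: arr=1 -> substrate=9 bound=3 product=6
t=10: arr=3 -> substrate=12 bound=3 product=6
t=11: arr=2 -> substrate=14 bound=3 product=6
t=12: arr=3 -> substrate=16 bound=3 product=7

Answer: 7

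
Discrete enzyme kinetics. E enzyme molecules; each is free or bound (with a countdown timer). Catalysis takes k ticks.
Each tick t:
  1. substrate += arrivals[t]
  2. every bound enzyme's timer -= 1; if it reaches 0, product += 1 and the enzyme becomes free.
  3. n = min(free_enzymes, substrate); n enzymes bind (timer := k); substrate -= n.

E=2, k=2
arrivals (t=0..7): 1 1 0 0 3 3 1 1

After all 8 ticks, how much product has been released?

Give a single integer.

t=0: arr=1 -> substrate=0 bound=1 product=0
t=1: arr=1 -> substrate=0 bound=2 product=0
t=2: arr=0 -> substrate=0 bound=1 product=1
t=3: arr=0 -> substrate=0 bound=0 product=2
t=4: arr=3 -> substrate=1 bound=2 product=2
t=5: arr=3 -> substrate=4 bound=2 product=2
t=6: arr=1 -> substrate=3 bound=2 product=4
t=7: arr=1 -> substrate=4 bound=2 product=4

Answer: 4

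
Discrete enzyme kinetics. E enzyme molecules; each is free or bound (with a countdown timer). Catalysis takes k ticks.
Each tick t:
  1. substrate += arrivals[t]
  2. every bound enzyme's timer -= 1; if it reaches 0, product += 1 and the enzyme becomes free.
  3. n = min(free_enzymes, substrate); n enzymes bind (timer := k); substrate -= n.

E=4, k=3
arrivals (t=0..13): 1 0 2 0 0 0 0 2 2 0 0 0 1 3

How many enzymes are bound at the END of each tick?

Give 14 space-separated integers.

Answer: 1 1 3 2 2 0 0 2 4 4 2 0 1 4

Derivation:
t=0: arr=1 -> substrate=0 bound=1 product=0
t=1: arr=0 -> substrate=0 bound=1 product=0
t=2: arr=2 -> substrate=0 bound=3 product=0
t=3: arr=0 -> substrate=0 bound=2 product=1
t=4: arr=0 -> substrate=0 bound=2 product=1
t=5: arr=0 -> substrate=0 bound=0 product=3
t=6: arr=0 -> substrate=0 bound=0 product=3
t=7: arr=2 -> substrate=0 bound=2 product=3
t=8: arr=2 -> substrate=0 bound=4 product=3
t=9: arr=0 -> substrate=0 bound=4 product=3
t=10: arr=0 -> substrate=0 bound=2 product=5
t=11: arr=0 -> substrate=0 bound=0 product=7
t=12: arr=1 -> substrate=0 bound=1 product=7
t=13: arr=3 -> substrate=0 bound=4 product=7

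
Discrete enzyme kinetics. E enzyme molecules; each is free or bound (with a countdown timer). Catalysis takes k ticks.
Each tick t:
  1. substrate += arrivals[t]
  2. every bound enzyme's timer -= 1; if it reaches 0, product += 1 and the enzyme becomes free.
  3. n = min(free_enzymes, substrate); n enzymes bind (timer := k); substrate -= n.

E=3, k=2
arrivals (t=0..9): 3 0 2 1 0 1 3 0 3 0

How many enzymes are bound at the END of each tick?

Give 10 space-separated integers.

t=0: arr=3 -> substrate=0 bound=3 product=0
t=1: arr=0 -> substrate=0 bound=3 product=0
t=2: arr=2 -> substrate=0 bound=2 product=3
t=3: arr=1 -> substrate=0 bound=3 product=3
t=4: arr=0 -> substrate=0 bound=1 product=5
t=5: arr=1 -> substrate=0 bound=1 product=6
t=6: arr=3 -> substrate=1 bound=3 product=6
t=7: arr=0 -> substrate=0 bound=3 product=7
t=8: arr=3 -> substrate=1 bound=3 product=9
t=9: arr=0 -> substrate=0 bound=3 product=10

Answer: 3 3 2 3 1 1 3 3 3 3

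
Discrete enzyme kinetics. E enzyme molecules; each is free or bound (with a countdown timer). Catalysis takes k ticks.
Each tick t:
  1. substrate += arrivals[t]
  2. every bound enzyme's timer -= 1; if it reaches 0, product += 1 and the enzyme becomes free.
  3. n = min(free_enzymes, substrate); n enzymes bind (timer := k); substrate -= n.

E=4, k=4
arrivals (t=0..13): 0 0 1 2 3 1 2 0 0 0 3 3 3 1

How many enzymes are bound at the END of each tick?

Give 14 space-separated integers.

t=0: arr=0 -> substrate=0 bound=0 product=0
t=1: arr=0 -> substrate=0 bound=0 product=0
t=2: arr=1 -> substrate=0 bound=1 product=0
t=3: arr=2 -> substrate=0 bound=3 product=0
t=4: arr=3 -> substrate=2 bound=4 product=0
t=5: arr=1 -> substrate=3 bound=4 product=0
t=6: arr=2 -> substrate=4 bound=4 product=1
t=7: arr=0 -> substrate=2 bound=4 product=3
t=8: arr=0 -> substrate=1 bound=4 product=4
t=9: arr=0 -> substrate=1 bound=4 product=4
t=10: arr=3 -> substrate=3 bound=4 product=5
t=11: arr=3 -> substrate=4 bound=4 product=7
t=12: arr=3 -> substrate=6 bound=4 product=8
t=13: arr=1 -> substrate=7 bound=4 product=8

Answer: 0 0 1 3 4 4 4 4 4 4 4 4 4 4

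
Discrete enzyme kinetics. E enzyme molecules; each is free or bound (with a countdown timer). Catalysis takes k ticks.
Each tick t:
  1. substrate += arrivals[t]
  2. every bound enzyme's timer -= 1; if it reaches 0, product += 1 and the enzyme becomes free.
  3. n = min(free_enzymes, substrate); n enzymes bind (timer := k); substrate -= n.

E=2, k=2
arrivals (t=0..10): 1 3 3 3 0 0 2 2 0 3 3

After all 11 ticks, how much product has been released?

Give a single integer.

t=0: arr=1 -> substrate=0 bound=1 product=0
t=1: arr=3 -> substrate=2 bound=2 product=0
t=2: arr=3 -> substrate=4 bound=2 product=1
t=3: arr=3 -> substrate=6 bound=2 product=2
t=4: arr=0 -> substrate=5 bound=2 product=3
t=5: arr=0 -> substrate=4 bound=2 product=4
t=6: arr=2 -> substrate=5 bound=2 product=5
t=7: arr=2 -> substrate=6 bound=2 product=6
t=8: arr=0 -> substrate=5 bound=2 product=7
t=9: arr=3 -> substrate=7 bound=2 product=8
t=10: arr=3 -> substrate=9 bound=2 product=9

Answer: 9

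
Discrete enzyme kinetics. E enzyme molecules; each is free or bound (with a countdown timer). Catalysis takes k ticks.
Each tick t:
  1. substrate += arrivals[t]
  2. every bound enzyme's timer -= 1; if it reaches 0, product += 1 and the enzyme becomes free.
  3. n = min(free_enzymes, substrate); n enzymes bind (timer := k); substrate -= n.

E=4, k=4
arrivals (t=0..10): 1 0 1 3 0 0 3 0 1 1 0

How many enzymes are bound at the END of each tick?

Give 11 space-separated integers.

t=0: arr=1 -> substrate=0 bound=1 product=0
t=1: arr=0 -> substrate=0 bound=1 product=0
t=2: arr=1 -> substrate=0 bound=2 product=0
t=3: arr=3 -> substrate=1 bound=4 product=0
t=4: arr=0 -> substrate=0 bound=4 product=1
t=5: arr=0 -> substrate=0 bound=4 product=1
t=6: arr=3 -> substrate=2 bound=4 product=2
t=7: arr=0 -> substrate=0 bound=4 product=4
t=8: arr=1 -> substrate=0 bound=4 product=5
t=9: arr=1 -> substrate=1 bound=4 product=5
t=10: arr=0 -> substrate=0 bound=4 product=6

Answer: 1 1 2 4 4 4 4 4 4 4 4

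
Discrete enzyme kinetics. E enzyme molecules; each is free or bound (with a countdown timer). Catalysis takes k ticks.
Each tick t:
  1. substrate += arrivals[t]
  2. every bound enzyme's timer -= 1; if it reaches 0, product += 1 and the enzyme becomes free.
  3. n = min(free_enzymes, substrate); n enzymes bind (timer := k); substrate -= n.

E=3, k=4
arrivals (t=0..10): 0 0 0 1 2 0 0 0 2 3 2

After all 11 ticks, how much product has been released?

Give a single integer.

t=0: arr=0 -> substrate=0 bound=0 product=0
t=1: arr=0 -> substrate=0 bound=0 product=0
t=2: arr=0 -> substrate=0 bound=0 product=0
t=3: arr=1 -> substrate=0 bound=1 product=0
t=4: arr=2 -> substrate=0 bound=3 product=0
t=5: arr=0 -> substrate=0 bound=3 product=0
t=6: arr=0 -> substrate=0 bound=3 product=0
t=7: arr=0 -> substrate=0 bound=2 product=1
t=8: arr=2 -> substrate=0 bound=2 product=3
t=9: arr=3 -> substrate=2 bound=3 product=3
t=10: arr=2 -> substrate=4 bound=3 product=3

Answer: 3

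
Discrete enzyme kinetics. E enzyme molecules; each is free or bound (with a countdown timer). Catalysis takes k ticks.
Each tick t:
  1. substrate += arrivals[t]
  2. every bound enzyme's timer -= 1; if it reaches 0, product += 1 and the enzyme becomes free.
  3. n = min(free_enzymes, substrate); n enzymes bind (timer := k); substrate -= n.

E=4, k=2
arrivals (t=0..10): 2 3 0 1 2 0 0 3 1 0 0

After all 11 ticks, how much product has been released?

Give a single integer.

Answer: 12

Derivation:
t=0: arr=2 -> substrate=0 bound=2 product=0
t=1: arr=3 -> substrate=1 bound=4 product=0
t=2: arr=0 -> substrate=0 bound=3 product=2
t=3: arr=1 -> substrate=0 bound=2 product=4
t=4: arr=2 -> substrate=0 bound=3 product=5
t=5: arr=0 -> substrate=0 bound=2 product=6
t=6: arr=0 -> substrate=0 bound=0 product=8
t=7: arr=3 -> substrate=0 bound=3 product=8
t=8: arr=1 -> substrate=0 bound=4 product=8
t=9: arr=0 -> substrate=0 bound=1 product=11
t=10: arr=0 -> substrate=0 bound=0 product=12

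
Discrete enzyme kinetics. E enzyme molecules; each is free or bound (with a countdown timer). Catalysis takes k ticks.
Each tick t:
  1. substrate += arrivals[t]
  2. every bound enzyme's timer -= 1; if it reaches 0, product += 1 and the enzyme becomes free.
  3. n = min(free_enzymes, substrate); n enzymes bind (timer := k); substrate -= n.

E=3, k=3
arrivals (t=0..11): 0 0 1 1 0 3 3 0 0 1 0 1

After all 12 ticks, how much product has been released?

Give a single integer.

Answer: 7

Derivation:
t=0: arr=0 -> substrate=0 bound=0 product=0
t=1: arr=0 -> substrate=0 bound=0 product=0
t=2: arr=1 -> substrate=0 bound=1 product=0
t=3: arr=1 -> substrate=0 bound=2 product=0
t=4: arr=0 -> substrate=0 bound=2 product=0
t=5: arr=3 -> substrate=1 bound=3 product=1
t=6: arr=3 -> substrate=3 bound=3 product=2
t=7: arr=0 -> substrate=3 bound=3 product=2
t=8: arr=0 -> substrate=1 bound=3 product=4
t=9: arr=1 -> substrate=1 bound=3 product=5
t=10: arr=0 -> substrate=1 bound=3 product=5
t=11: arr=1 -> substrate=0 bound=3 product=7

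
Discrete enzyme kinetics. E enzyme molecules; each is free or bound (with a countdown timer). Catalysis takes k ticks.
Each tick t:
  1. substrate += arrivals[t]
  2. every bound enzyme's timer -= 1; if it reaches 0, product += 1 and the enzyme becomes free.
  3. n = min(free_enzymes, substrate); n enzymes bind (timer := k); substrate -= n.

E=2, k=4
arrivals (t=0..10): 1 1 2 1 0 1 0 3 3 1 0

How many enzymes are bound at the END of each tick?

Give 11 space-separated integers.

Answer: 1 2 2 2 2 2 2 2 2 2 2

Derivation:
t=0: arr=1 -> substrate=0 bound=1 product=0
t=1: arr=1 -> substrate=0 bound=2 product=0
t=2: arr=2 -> substrate=2 bound=2 product=0
t=3: arr=1 -> substrate=3 bound=2 product=0
t=4: arr=0 -> substrate=2 bound=2 product=1
t=5: arr=1 -> substrate=2 bound=2 product=2
t=6: arr=0 -> substrate=2 bound=2 product=2
t=7: arr=3 -> substrate=5 bound=2 product=2
t=8: arr=3 -> substrate=7 bound=2 product=3
t=9: arr=1 -> substrate=7 bound=2 product=4
t=10: arr=0 -> substrate=7 bound=2 product=4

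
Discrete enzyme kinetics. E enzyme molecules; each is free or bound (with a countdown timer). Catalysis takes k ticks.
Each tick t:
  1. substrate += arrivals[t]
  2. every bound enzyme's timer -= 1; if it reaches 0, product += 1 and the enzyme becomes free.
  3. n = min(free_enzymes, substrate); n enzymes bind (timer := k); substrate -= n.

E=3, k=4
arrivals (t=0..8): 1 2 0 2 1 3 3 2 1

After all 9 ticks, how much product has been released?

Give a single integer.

t=0: arr=1 -> substrate=0 bound=1 product=0
t=1: arr=2 -> substrate=0 bound=3 product=0
t=2: arr=0 -> substrate=0 bound=3 product=0
t=3: arr=2 -> substrate=2 bound=3 product=0
t=4: arr=1 -> substrate=2 bound=3 product=1
t=5: arr=3 -> substrate=3 bound=3 product=3
t=6: arr=3 -> substrate=6 bound=3 product=3
t=7: arr=2 -> substrate=8 bound=3 product=3
t=8: arr=1 -> substrate=8 bound=3 product=4

Answer: 4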